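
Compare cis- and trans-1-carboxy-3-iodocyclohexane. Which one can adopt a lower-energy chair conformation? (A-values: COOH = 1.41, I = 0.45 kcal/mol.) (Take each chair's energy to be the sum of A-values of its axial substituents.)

cis

At 1,3 positions (parity same): cis → (e,e or a,a); trans → (a,e or e,a).
Best chair for cis: E = 0.00 kcal/mol; best chair for trans: E = 0.45 kcal/mol.
The cis isomer is lower by 0.45 kcal/mol.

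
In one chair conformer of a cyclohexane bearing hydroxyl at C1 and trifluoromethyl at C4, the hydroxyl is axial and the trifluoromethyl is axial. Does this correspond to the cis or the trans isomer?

C1 and C4 have opposite parity, so their axial bonds point in opposite directions.
With opposite-parity carbons, two substituents on the same face are one axial and one equatorial; opposite faces give both axial or both equatorial.
Here the groups are axial/axial → opposite face → trans.

trans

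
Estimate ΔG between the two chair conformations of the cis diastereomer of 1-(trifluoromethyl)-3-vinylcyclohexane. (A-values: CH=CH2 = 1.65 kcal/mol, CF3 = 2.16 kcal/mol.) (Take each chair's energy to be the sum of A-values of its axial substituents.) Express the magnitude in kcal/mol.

C1 and C3 have the same parity, so for the cis isomer the two substituents are e,e in one chair and a,a in the other.
Chair I (vinyl axial, trifluoromethyl axial): E = 3.81 kcal/mol.
Chair II (vinyl equatorial, trifluoromethyl equatorial): E = 0.00 kcal/mol.
ΔE = 3.81 − 0.00 = 3.81 kcal/mol; chair II is more stable.

3.81 kcal/mol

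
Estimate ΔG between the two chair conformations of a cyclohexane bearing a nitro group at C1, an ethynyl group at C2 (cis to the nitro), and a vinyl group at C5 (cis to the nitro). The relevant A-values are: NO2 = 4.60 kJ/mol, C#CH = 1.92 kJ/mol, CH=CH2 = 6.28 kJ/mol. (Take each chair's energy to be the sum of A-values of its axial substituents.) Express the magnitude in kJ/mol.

Chair I (nitro axial, ethynyl equatorial, vinyl axial): E = 10.88 kJ/mol.
Chair II (nitro equatorial, ethynyl axial, vinyl equatorial): E = 1.92 kJ/mol.
ΔE = 10.88 − 1.92 = 8.96 kJ/mol; chair II is more stable.

8.96 kJ/mol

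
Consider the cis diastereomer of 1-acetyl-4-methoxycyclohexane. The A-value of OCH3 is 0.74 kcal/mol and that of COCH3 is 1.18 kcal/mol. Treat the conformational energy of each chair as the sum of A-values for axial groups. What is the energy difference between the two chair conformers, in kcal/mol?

0.44 kcal/mol

C1 and C4 have opposite parity, so for the cis isomer the two substituents are one axial and one equatorial in each chair.
Chair I (methoxy axial, acetyl equatorial): E = 0.74 kcal/mol.
Chair II (methoxy equatorial, acetyl axial): E = 1.18 kcal/mol.
ΔE = 1.18 − 0.74 = 0.44 kcal/mol; chair I is more stable.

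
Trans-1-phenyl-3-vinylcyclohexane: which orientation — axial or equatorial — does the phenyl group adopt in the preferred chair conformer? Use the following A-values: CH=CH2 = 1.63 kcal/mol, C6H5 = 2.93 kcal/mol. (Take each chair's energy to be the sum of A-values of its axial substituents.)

C1 and C3 have the same parity, so for the trans isomer the two substituents are one axial and one equatorial in each chair.
Chair I (vinyl axial, phenyl equatorial): E = 1.63 kcal/mol.
Chair II (vinyl equatorial, phenyl axial): E = 2.93 kcal/mol.
Chair I is the more stable (lower-energy) conformer, and in that chair the phenyl group is equatorial.

equatorial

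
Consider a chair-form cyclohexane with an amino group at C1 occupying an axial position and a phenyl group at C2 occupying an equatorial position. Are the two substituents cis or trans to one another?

C1 and C2 have opposite parity, so their axial bonds point in opposite directions.
With opposite-parity carbons, two substituents on the same face are one axial and one equatorial; opposite faces give both axial or both equatorial.
Here the groups are axial/equatorial → same face → cis.

cis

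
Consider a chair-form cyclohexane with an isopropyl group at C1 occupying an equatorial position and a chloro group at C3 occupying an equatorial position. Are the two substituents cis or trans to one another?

C1 and C3 have the same parity, so their axial bonds point in the same direction.
With same-parity carbons, two substituents on the same face are both axial or both equatorial; opposite faces give one of each.
Here the groups are equatorial/equatorial → same face → cis.

cis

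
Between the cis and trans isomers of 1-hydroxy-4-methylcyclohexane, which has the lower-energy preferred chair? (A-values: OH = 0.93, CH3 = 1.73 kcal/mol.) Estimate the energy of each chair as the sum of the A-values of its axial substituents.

At 1,4 positions (parity opposite): cis → (a,e or e,a); trans → (e,e or a,a).
Best chair for cis: E = 0.93 kcal/mol; best chair for trans: E = 0.00 kcal/mol.
The trans isomer is lower by 0.93 kcal/mol.

trans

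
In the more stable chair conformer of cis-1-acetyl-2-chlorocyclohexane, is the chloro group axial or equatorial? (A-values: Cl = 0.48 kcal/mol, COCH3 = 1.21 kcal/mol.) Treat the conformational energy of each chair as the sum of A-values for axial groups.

C1 and C2 have opposite parity, so for the cis isomer the two substituents are one axial and one equatorial in each chair.
Chair I (chloro axial, acetyl equatorial): E = 0.48 kcal/mol.
Chair II (chloro equatorial, acetyl axial): E = 1.21 kcal/mol.
Chair I is the more stable (lower-energy) conformer, and in that chair the chloro group is axial.

axial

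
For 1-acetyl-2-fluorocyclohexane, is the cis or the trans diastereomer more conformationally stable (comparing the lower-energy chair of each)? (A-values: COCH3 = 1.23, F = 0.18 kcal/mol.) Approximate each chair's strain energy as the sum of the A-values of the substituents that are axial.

At 1,2 positions (parity opposite): cis → (a,e or e,a); trans → (e,e or a,a).
Best chair for cis: E = 0.18 kcal/mol; best chair for trans: E = 0.00 kcal/mol.
The trans isomer is lower by 0.18 kcal/mol.

trans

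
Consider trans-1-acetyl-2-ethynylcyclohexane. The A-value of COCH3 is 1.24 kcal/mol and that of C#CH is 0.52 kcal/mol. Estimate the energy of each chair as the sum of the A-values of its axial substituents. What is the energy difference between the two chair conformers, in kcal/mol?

1.76 kcal/mol

C1 and C2 have opposite parity, so for the trans isomer the two substituents are e,e in one chair and a,a in the other.
Chair I (acetyl axial, ethynyl axial): E = 1.76 kcal/mol.
Chair II (acetyl equatorial, ethynyl equatorial): E = 0.00 kcal/mol.
ΔE = 1.76 − 0.00 = 1.76 kcal/mol; chair II is more stable.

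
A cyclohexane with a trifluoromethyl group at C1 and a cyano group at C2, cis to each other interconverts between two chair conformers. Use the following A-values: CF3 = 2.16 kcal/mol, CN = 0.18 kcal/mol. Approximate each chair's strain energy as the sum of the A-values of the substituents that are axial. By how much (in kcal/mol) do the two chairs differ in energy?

1.98 kcal/mol

C1 and C2 have opposite parity, so for the cis isomer the two substituents are one axial and one equatorial in each chair.
Chair I (trifluoromethyl axial, cyano equatorial): E = 2.16 kcal/mol.
Chair II (trifluoromethyl equatorial, cyano axial): E = 0.18 kcal/mol.
ΔE = 2.16 − 0.18 = 1.98 kcal/mol; chair II is more stable.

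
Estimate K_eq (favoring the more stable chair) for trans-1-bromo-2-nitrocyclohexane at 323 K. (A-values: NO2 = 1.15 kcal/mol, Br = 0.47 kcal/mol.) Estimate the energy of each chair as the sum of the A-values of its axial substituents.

C1 and C2 have opposite parity, so for the trans isomer the two substituents are e,e in one chair and a,a in the other.
Chair I (nitro axial, bromo axial): E = 1.62 kcal/mol; chair II (nitro equatorial, bromo equatorial): E = 0.00 kcal/mol.
ΔG = 1.62 kcal/mol between the two chairs.
K = exp(ΔG/RT) with R = 1.987×10⁻³ kcal mol⁻¹ K⁻¹ and T = 323 K gives K ≈ 12.5.

K ≈ 12.5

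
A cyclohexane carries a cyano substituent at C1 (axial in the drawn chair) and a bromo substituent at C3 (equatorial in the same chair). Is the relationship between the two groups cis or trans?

C1 and C3 have the same parity, so their axial bonds point in the same direction.
With same-parity carbons, two substituents on the same face are both axial or both equatorial; opposite faces give one of each.
Here the groups are axial/equatorial → opposite face → trans.

trans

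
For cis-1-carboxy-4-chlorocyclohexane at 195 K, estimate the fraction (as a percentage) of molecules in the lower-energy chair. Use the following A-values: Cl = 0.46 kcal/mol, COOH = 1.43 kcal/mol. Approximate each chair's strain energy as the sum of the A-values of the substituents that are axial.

92.4%

C1 and C4 have opposite parity, so for the cis isomer the two substituents are one axial and one equatorial in each chair.
Chair I (chloro axial, carboxyl equatorial): E = 0.46 kcal/mol; chair II (chloro equatorial, carboxyl axial): E = 1.43 kcal/mol.
ΔG = 0.97 kcal/mol between the two chairs.
K = exp(ΔG/RT) with R = 1.987×10⁻³ kcal mol⁻¹ K⁻¹ and T = 195 K gives K ≈ 12.2.
Fraction in the lower-energy chair = K/(K+1) = 92.4%.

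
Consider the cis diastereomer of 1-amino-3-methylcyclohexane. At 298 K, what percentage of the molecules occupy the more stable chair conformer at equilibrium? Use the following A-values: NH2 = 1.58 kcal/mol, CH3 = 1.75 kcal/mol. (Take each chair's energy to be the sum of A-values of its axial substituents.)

C1 and C3 have the same parity, so for the cis isomer the two substituents are e,e in one chair and a,a in the other.
Chair I (amino axial, methyl axial): E = 3.33 kcal/mol; chair II (amino equatorial, methyl equatorial): E = 0.00 kcal/mol.
ΔG = 3.33 kcal/mol between the two chairs.
K = exp(ΔG/RT) with R = 1.987×10⁻³ kcal mol⁻¹ K⁻¹ and T = 298 K gives K ≈ 277.
Fraction in the lower-energy chair = K/(K+1) = 99.6%.

99.6%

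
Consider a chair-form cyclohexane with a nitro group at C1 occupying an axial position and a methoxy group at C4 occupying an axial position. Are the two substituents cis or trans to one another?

C1 and C4 have opposite parity, so their axial bonds point in opposite directions.
With opposite-parity carbons, two substituents on the same face are one axial and one equatorial; opposite faces give both axial or both equatorial.
Here the groups are axial/axial → opposite face → trans.

trans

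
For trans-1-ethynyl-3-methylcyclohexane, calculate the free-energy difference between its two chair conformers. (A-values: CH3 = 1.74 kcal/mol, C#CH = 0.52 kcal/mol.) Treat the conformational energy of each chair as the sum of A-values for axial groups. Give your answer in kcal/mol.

C1 and C3 have the same parity, so for the trans isomer the two substituents are one axial and one equatorial in each chair.
Chair I (methyl axial, ethynyl equatorial): E = 1.74 kcal/mol.
Chair II (methyl equatorial, ethynyl axial): E = 0.52 kcal/mol.
ΔE = 1.74 − 0.52 = 1.22 kcal/mol; chair II is more stable.

1.22 kcal/mol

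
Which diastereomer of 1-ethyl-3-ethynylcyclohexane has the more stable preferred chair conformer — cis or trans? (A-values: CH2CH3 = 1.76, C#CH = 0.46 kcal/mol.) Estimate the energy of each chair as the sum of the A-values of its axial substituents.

At 1,3 positions (parity same): cis → (e,e or a,a); trans → (a,e or e,a).
Best chair for cis: E = 0.00 kcal/mol; best chair for trans: E = 0.46 kcal/mol.
The cis isomer is lower by 0.46 kcal/mol.

cis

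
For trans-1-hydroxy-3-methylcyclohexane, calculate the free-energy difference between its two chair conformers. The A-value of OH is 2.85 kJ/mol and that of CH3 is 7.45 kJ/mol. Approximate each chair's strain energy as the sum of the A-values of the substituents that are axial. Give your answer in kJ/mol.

C1 and C3 have the same parity, so for the trans isomer the two substituents are one axial and one equatorial in each chair.
Chair I (hydroxyl axial, methyl equatorial): E = 2.85 kJ/mol.
Chair II (hydroxyl equatorial, methyl axial): E = 7.45 kJ/mol.
ΔE = 7.45 − 2.85 = 4.60 kJ/mol; chair I is more stable.

4.60 kJ/mol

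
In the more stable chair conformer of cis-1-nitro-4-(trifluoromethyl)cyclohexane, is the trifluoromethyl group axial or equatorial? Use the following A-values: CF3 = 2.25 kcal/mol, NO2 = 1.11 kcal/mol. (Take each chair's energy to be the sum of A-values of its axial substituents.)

equatorial

C1 and C4 have opposite parity, so for the cis isomer the two substituents are one axial and one equatorial in each chair.
Chair I (trifluoromethyl axial, nitro equatorial): E = 2.25 kcal/mol.
Chair II (trifluoromethyl equatorial, nitro axial): E = 1.11 kcal/mol.
Chair II is the more stable (lower-energy) conformer, and in that chair the trifluoromethyl group is equatorial.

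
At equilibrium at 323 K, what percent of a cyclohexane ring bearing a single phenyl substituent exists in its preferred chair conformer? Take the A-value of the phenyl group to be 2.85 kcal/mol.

98.8%

One chair has the phenyl group axial (E = 2.85 kcal/mol) and the other has it equatorial (E = 0).
ΔG = 2.85 kcal/mol between the two chairs.
K = exp(ΔG/RT) with R = 1.987×10⁻³ kcal mol⁻¹ K⁻¹ and T = 323 K gives K ≈ 84.8.
Fraction in the lower-energy chair = K/(K+1) = 98.8%.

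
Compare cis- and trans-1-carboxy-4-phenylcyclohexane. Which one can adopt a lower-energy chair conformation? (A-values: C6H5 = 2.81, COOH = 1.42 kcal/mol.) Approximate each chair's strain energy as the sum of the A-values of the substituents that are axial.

At 1,4 positions (parity opposite): cis → (a,e or e,a); trans → (e,e or a,a).
Best chair for cis: E = 1.42 kcal/mol; best chair for trans: E = 0.00 kcal/mol.
The trans isomer is lower by 1.42 kcal/mol.

trans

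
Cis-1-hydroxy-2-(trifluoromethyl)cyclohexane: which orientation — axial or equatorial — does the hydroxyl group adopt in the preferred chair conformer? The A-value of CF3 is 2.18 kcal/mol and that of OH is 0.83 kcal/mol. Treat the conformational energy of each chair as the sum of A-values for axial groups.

axial

C1 and C2 have opposite parity, so for the cis isomer the two substituents are one axial and one equatorial in each chair.
Chair I (trifluoromethyl axial, hydroxyl equatorial): E = 2.18 kcal/mol.
Chair II (trifluoromethyl equatorial, hydroxyl axial): E = 0.83 kcal/mol.
Chair II is the more stable (lower-energy) conformer, and in that chair the hydroxyl group is axial.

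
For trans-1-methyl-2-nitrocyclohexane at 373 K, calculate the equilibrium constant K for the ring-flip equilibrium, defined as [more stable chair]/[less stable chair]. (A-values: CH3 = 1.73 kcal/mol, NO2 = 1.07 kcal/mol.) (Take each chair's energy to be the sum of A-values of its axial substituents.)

C1 and C2 have opposite parity, so for the trans isomer the two substituents are e,e in one chair and a,a in the other.
Chair I (methyl axial, nitro axial): E = 2.80 kcal/mol; chair II (methyl equatorial, nitro equatorial): E = 0.00 kcal/mol.
ΔG = 2.80 kcal/mol between the two chairs.
K = exp(ΔG/RT) with R = 1.987×10⁻³ kcal mol⁻¹ K⁻¹ and T = 373 K gives K ≈ 43.7.

K ≈ 43.7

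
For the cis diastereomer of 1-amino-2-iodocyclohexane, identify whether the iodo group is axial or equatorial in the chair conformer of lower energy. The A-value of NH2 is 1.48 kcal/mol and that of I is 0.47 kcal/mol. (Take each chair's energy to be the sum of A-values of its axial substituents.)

axial

C1 and C2 have opposite parity, so for the cis isomer the two substituents are one axial and one equatorial in each chair.
Chair I (amino axial, iodo equatorial): E = 1.48 kcal/mol.
Chair II (amino equatorial, iodo axial): E = 0.47 kcal/mol.
Chair II is the more stable (lower-energy) conformer, and in that chair the iodo group is axial.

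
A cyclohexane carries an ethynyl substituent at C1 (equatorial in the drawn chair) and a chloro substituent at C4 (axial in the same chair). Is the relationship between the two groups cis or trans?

cis

C1 and C4 have opposite parity, so their axial bonds point in opposite directions.
With opposite-parity carbons, two substituents on the same face are one axial and one equatorial; opposite faces give both axial or both equatorial.
Here the groups are equatorial/axial → same face → cis.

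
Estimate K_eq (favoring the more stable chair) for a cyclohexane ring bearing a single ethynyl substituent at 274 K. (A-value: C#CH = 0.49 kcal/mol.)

K ≈ 2.46

One chair has the ethynyl group axial (E = 0.49 kcal/mol) and the other has it equatorial (E = 0).
ΔG = 0.49 kcal/mol between the two chairs.
K = exp(ΔG/RT) with R = 1.987×10⁻³ kcal mol⁻¹ K⁻¹ and T = 274 K gives K ≈ 2.46.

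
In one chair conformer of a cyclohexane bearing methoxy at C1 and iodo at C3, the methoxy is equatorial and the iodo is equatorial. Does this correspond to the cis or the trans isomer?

C1 and C3 have the same parity, so their axial bonds point in the same direction.
With same-parity carbons, two substituents on the same face are both axial or both equatorial; opposite faces give one of each.
Here the groups are equatorial/equatorial → same face → cis.

cis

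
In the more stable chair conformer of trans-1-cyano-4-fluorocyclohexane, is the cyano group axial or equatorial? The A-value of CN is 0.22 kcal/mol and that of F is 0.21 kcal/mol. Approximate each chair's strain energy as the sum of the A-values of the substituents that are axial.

C1 and C4 have opposite parity, so for the trans isomer the two substituents are e,e in one chair and a,a in the other.
Chair I (cyano axial, fluoro axial): E = 0.43 kcal/mol.
Chair II (cyano equatorial, fluoro equatorial): E = 0.00 kcal/mol.
Chair II is the more stable (lower-energy) conformer, and in that chair the cyano group is equatorial.

equatorial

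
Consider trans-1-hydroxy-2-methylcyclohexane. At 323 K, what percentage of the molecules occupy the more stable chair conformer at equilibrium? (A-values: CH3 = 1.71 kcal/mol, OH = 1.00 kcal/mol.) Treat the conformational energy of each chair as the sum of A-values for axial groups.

98.6%

C1 and C2 have opposite parity, so for the trans isomer the two substituents are e,e in one chair and a,a in the other.
Chair I (methyl axial, hydroxyl axial): E = 2.71 kcal/mol; chair II (methyl equatorial, hydroxyl equatorial): E = 0.00 kcal/mol.
ΔG = 2.71 kcal/mol between the two chairs.
K = exp(ΔG/RT) with R = 1.987×10⁻³ kcal mol⁻¹ K⁻¹ and T = 323 K gives K ≈ 68.2.
Fraction in the lower-energy chair = K/(K+1) = 98.6%.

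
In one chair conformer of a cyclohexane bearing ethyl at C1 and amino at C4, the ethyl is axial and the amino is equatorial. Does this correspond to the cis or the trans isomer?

cis

C1 and C4 have opposite parity, so their axial bonds point in opposite directions.
With opposite-parity carbons, two substituents on the same face are one axial and one equatorial; opposite faces give both axial or both equatorial.
Here the groups are axial/equatorial → same face → cis.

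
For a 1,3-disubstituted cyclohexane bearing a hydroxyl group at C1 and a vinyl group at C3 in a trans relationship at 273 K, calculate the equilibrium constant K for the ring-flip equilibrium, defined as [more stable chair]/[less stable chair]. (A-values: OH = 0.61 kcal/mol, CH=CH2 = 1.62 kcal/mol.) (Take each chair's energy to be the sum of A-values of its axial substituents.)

C1 and C3 have the same parity, so for the trans isomer the two substituents are one axial and one equatorial in each chair.
Chair I (hydroxyl axial, vinyl equatorial): E = 0.61 kcal/mol; chair II (hydroxyl equatorial, vinyl axial): E = 1.62 kcal/mol.
ΔG = 1.01 kcal/mol between the two chairs.
K = exp(ΔG/RT) with R = 1.987×10⁻³ kcal mol⁻¹ K⁻¹ and T = 273 K gives K ≈ 6.44.

K ≈ 6.44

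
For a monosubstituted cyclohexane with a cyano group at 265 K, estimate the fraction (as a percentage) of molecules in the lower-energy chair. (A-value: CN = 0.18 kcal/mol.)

One chair has the cyano group axial (E = 0.18 kcal/mol) and the other has it equatorial (E = 0).
ΔG = 0.18 kcal/mol between the two chairs.
K = exp(ΔG/RT) with R = 1.987×10⁻³ kcal mol⁻¹ K⁻¹ and T = 265 K gives K ≈ 1.41.
Fraction in the lower-energy chair = K/(K+1) = 58.5%.

58.5%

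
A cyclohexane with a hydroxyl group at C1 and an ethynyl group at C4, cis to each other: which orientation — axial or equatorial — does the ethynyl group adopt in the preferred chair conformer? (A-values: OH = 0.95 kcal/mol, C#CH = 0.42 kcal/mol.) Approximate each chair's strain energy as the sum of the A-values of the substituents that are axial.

C1 and C4 have opposite parity, so for the cis isomer the two substituents are one axial and one equatorial in each chair.
Chair I (hydroxyl axial, ethynyl equatorial): E = 0.95 kcal/mol.
Chair II (hydroxyl equatorial, ethynyl axial): E = 0.42 kcal/mol.
Chair II is the more stable (lower-energy) conformer, and in that chair the ethynyl group is axial.

axial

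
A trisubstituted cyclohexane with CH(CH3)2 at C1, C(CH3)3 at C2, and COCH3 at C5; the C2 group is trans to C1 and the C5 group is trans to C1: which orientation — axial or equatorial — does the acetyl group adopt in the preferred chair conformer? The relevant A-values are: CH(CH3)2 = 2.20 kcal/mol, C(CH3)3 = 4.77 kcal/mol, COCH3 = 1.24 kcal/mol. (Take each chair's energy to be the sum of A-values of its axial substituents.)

Chair I (isopropyl axial, tert-butyl axial, acetyl equatorial): E = 6.97 kcal/mol.
Chair II (isopropyl equatorial, tert-butyl equatorial, acetyl axial): E = 1.24 kcal/mol.
Chair II is the more stable (lower-energy) conformer, and in that chair the acetyl group is axial.

axial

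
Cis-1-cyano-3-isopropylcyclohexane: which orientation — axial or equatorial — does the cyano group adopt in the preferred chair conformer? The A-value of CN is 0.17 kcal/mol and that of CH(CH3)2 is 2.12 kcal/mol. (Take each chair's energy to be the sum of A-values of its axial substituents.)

C1 and C3 have the same parity, so for the cis isomer the two substituents are e,e in one chair and a,a in the other.
Chair I (cyano axial, isopropyl axial): E = 2.29 kcal/mol.
Chair II (cyano equatorial, isopropyl equatorial): E = 0.00 kcal/mol.
Chair II is the more stable (lower-energy) conformer, and in that chair the cyano group is equatorial.

equatorial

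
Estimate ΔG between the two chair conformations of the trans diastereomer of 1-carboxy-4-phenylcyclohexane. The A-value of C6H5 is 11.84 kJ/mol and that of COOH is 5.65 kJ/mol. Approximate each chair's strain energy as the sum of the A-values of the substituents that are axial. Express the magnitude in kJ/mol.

17.49 kJ/mol

C1 and C4 have opposite parity, so for the trans isomer the two substituents are e,e in one chair and a,a in the other.
Chair I (phenyl axial, carboxyl axial): E = 17.49 kJ/mol.
Chair II (phenyl equatorial, carboxyl equatorial): E = 0.00 kJ/mol.
ΔE = 17.49 − 0.00 = 17.49 kJ/mol; chair II is more stable.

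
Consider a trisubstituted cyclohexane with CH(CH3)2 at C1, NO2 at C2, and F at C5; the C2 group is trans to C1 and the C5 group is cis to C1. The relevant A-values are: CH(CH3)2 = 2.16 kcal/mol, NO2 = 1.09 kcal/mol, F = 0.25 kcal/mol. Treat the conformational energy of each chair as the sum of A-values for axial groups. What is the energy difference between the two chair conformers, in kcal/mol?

Chair I (isopropyl axial, nitro axial, fluoro axial): E = 3.50 kcal/mol.
Chair II (isopropyl equatorial, nitro equatorial, fluoro equatorial): E = 0.00 kcal/mol.
ΔE = 3.50 − 0.00 = 3.50 kcal/mol; chair II is more stable.

3.50 kcal/mol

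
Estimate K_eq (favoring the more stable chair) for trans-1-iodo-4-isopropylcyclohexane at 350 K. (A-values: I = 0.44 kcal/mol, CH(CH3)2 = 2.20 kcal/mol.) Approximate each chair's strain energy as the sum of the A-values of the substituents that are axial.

C1 and C4 have opposite parity, so for the trans isomer the two substituents are e,e in one chair and a,a in the other.
Chair I (iodo axial, isopropyl axial): E = 2.64 kcal/mol; chair II (iodo equatorial, isopropyl equatorial): E = 0.00 kcal/mol.
ΔG = 2.64 kcal/mol between the two chairs.
K = exp(ΔG/RT) with R = 1.987×10⁻³ kcal mol⁻¹ K⁻¹ and T = 350 K gives K ≈ 44.5.

K ≈ 44.5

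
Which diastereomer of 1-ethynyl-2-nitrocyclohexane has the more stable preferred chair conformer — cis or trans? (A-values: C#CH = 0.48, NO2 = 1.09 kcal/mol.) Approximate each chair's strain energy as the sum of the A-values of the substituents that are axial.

trans

At 1,2 positions (parity opposite): cis → (a,e or e,a); trans → (e,e or a,a).
Best chair for cis: E = 0.48 kcal/mol; best chair for trans: E = 0.00 kcal/mol.
The trans isomer is lower by 0.48 kcal/mol.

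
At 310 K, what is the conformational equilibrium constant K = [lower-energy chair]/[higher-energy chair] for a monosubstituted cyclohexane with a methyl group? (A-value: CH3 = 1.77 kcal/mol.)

One chair has the methyl group axial (E = 1.77 kcal/mol) and the other has it equatorial (E = 0).
ΔG = 1.77 kcal/mol between the two chairs.
K = exp(ΔG/RT) with R = 1.987×10⁻³ kcal mol⁻¹ K⁻¹ and T = 310 K gives K ≈ 17.7.

K ≈ 17.7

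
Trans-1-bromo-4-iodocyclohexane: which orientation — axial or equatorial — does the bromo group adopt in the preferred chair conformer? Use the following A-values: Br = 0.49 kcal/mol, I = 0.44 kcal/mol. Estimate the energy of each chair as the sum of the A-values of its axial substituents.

C1 and C4 have opposite parity, so for the trans isomer the two substituents are e,e in one chair and a,a in the other.
Chair I (bromo axial, iodo axial): E = 0.93 kcal/mol.
Chair II (bromo equatorial, iodo equatorial): E = 0.00 kcal/mol.
Chair II is the more stable (lower-energy) conformer, and in that chair the bromo group is equatorial.

equatorial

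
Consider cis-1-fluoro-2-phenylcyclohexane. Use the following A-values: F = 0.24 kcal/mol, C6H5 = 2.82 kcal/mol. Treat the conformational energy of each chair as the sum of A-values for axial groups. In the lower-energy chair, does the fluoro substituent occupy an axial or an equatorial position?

C1 and C2 have opposite parity, so for the cis isomer the two substituents are one axial and one equatorial in each chair.
Chair I (fluoro axial, phenyl equatorial): E = 0.24 kcal/mol.
Chair II (fluoro equatorial, phenyl axial): E = 2.82 kcal/mol.
Chair I is the more stable (lower-energy) conformer, and in that chair the fluoro group is axial.

axial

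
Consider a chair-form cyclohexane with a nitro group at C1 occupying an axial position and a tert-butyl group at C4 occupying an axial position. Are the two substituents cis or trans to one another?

trans

C1 and C4 have opposite parity, so their axial bonds point in opposite directions.
With opposite-parity carbons, two substituents on the same face are one axial and one equatorial; opposite faces give both axial or both equatorial.
Here the groups are axial/axial → opposite face → trans.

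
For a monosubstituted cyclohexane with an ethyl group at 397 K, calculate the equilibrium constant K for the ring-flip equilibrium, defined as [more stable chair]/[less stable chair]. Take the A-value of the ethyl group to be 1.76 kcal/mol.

One chair has the ethyl group axial (E = 1.76 kcal/mol) and the other has it equatorial (E = 0).
ΔG = 1.76 kcal/mol between the two chairs.
K = exp(ΔG/RT) with R = 1.987×10⁻³ kcal mol⁻¹ K⁻¹ and T = 397 K gives K ≈ 9.31.

K ≈ 9.31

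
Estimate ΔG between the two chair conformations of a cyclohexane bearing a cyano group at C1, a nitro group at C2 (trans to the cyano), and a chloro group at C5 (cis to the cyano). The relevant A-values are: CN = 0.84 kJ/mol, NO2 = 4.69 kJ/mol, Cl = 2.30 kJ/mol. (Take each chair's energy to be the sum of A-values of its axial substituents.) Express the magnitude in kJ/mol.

Chair I (cyano axial, nitro axial, chloro axial): E = 7.83 kJ/mol.
Chair II (cyano equatorial, nitro equatorial, chloro equatorial): E = 0.00 kJ/mol.
ΔE = 7.83 − 0.00 = 7.83 kJ/mol; chair II is more stable.

7.83 kJ/mol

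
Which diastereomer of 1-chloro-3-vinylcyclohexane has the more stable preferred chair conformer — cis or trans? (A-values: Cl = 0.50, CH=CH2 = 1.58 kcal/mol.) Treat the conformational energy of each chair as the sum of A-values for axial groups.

cis

At 1,3 positions (parity same): cis → (e,e or a,a); trans → (a,e or e,a).
Best chair for cis: E = 0.00 kcal/mol; best chair for trans: E = 0.50 kcal/mol.
The cis isomer is lower by 0.50 kcal/mol.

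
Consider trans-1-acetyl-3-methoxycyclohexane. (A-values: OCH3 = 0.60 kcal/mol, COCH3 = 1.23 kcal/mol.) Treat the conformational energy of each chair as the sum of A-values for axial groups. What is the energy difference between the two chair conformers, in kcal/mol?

C1 and C3 have the same parity, so for the trans isomer the two substituents are one axial and one equatorial in each chair.
Chair I (methoxy axial, acetyl equatorial): E = 0.60 kcal/mol.
Chair II (methoxy equatorial, acetyl axial): E = 1.23 kcal/mol.
ΔE = 1.23 − 0.60 = 0.63 kcal/mol; chair I is more stable.

0.63 kcal/mol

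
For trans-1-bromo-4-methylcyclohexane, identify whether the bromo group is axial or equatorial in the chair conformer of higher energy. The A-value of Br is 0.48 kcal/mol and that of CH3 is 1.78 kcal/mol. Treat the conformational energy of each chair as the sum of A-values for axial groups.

C1 and C4 have opposite parity, so for the trans isomer the two substituents are e,e in one chair and a,a in the other.
Chair I (bromo axial, methyl axial): E = 2.26 kcal/mol.
Chair II (bromo equatorial, methyl equatorial): E = 0.00 kcal/mol.
Chair I is the less stable (higher-energy) conformer, and in that chair the bromo group is axial.

axial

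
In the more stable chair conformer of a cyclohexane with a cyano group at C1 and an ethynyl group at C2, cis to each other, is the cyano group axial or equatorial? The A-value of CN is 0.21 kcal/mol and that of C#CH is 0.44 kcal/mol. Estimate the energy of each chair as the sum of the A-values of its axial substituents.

axial

C1 and C2 have opposite parity, so for the cis isomer the two substituents are one axial and one equatorial in each chair.
Chair I (cyano axial, ethynyl equatorial): E = 0.21 kcal/mol.
Chair II (cyano equatorial, ethynyl axial): E = 0.44 kcal/mol.
Chair I is the more stable (lower-energy) conformer, and in that chair the cyano group is axial.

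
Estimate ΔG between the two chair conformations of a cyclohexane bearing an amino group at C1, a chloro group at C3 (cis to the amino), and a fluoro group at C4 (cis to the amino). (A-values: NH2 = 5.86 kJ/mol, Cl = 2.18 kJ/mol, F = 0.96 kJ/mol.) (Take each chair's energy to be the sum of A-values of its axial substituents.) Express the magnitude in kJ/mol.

7.08 kJ/mol

Chair I (amino axial, chloro axial, fluoro equatorial): E = 8.04 kJ/mol.
Chair II (amino equatorial, chloro equatorial, fluoro axial): E = 0.96 kJ/mol.
ΔE = 8.04 − 0.96 = 7.08 kJ/mol; chair II is more stable.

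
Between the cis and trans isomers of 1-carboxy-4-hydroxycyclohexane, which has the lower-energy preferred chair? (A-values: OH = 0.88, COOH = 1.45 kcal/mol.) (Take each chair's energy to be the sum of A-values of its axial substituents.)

At 1,4 positions (parity opposite): cis → (a,e or e,a); trans → (e,e or a,a).
Best chair for cis: E = 0.88 kcal/mol; best chair for trans: E = 0.00 kcal/mol.
The trans isomer is lower by 0.88 kcal/mol.

trans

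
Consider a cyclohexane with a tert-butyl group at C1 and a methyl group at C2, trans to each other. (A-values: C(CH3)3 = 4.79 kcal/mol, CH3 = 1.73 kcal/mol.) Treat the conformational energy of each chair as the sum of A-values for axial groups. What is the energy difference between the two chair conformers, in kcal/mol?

C1 and C2 have opposite parity, so for the trans isomer the two substituents are e,e in one chair and a,a in the other.
Chair I (tert-butyl axial, methyl axial): E = 6.52 kcal/mol.
Chair II (tert-butyl equatorial, methyl equatorial): E = 0.00 kcal/mol.
ΔE = 6.52 − 0.00 = 6.52 kcal/mol; chair II is more stable.

6.52 kcal/mol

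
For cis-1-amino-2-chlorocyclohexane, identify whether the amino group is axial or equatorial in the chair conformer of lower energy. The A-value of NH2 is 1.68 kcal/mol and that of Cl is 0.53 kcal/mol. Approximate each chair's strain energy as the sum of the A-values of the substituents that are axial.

C1 and C2 have opposite parity, so for the cis isomer the two substituents are one axial and one equatorial in each chair.
Chair I (amino axial, chloro equatorial): E = 1.68 kcal/mol.
Chair II (amino equatorial, chloro axial): E = 0.53 kcal/mol.
Chair II is the more stable (lower-energy) conformer, and in that chair the amino group is equatorial.

equatorial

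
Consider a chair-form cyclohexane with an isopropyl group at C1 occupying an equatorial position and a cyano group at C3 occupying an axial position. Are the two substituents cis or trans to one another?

C1 and C3 have the same parity, so their axial bonds point in the same direction.
With same-parity carbons, two substituents on the same face are both axial or both equatorial; opposite faces give one of each.
Here the groups are equatorial/axial → opposite face → trans.

trans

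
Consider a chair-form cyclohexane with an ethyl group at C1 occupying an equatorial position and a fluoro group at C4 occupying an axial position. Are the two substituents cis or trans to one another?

cis

C1 and C4 have opposite parity, so their axial bonds point in opposite directions.
With opposite-parity carbons, two substituents on the same face are one axial and one equatorial; opposite faces give both axial or both equatorial.
Here the groups are equatorial/axial → same face → cis.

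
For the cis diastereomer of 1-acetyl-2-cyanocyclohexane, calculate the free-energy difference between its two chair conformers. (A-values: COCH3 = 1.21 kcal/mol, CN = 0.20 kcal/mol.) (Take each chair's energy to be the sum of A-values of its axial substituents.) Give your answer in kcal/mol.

1.01 kcal/mol

C1 and C2 have opposite parity, so for the cis isomer the two substituents are one axial and one equatorial in each chair.
Chair I (acetyl axial, cyano equatorial): E = 1.21 kcal/mol.
Chair II (acetyl equatorial, cyano axial): E = 0.20 kcal/mol.
ΔE = 1.21 − 0.20 = 1.01 kcal/mol; chair II is more stable.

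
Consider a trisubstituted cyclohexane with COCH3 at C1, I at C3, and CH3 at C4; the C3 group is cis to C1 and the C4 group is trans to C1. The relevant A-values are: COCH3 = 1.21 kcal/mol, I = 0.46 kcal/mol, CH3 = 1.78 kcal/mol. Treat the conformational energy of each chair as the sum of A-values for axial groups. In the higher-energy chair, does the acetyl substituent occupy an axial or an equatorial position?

axial

Chair I (acetyl axial, iodo axial, methyl axial): E = 3.45 kcal/mol.
Chair II (acetyl equatorial, iodo equatorial, methyl equatorial): E = 0.00 kcal/mol.
Chair I is the less stable (higher-energy) conformer, and in that chair the acetyl group is axial.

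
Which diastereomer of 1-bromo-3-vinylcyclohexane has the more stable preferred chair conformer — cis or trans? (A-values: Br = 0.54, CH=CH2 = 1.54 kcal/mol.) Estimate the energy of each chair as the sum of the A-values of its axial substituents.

cis

At 1,3 positions (parity same): cis → (e,e or a,a); trans → (a,e or e,a).
Best chair for cis: E = 0.00 kcal/mol; best chair for trans: E = 0.54 kcal/mol.
The cis isomer is lower by 0.54 kcal/mol.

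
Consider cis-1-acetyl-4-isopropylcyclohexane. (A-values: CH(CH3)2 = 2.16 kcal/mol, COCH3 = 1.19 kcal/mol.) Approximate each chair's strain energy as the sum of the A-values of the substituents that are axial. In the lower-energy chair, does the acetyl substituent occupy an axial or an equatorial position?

C1 and C4 have opposite parity, so for the cis isomer the two substituents are one axial and one equatorial in each chair.
Chair I (isopropyl axial, acetyl equatorial): E = 2.16 kcal/mol.
Chair II (isopropyl equatorial, acetyl axial): E = 1.19 kcal/mol.
Chair II is the more stable (lower-energy) conformer, and in that chair the acetyl group is axial.

axial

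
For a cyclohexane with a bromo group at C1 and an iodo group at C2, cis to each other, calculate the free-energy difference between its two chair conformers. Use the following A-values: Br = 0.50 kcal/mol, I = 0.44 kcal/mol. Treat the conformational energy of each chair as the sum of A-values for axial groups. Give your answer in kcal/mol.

C1 and C2 have opposite parity, so for the cis isomer the two substituents are one axial and one equatorial in each chair.
Chair I (bromo axial, iodo equatorial): E = 0.50 kcal/mol.
Chair II (bromo equatorial, iodo axial): E = 0.44 kcal/mol.
ΔE = 0.50 − 0.44 = 0.06 kcal/mol; chair II is more stable.

0.06 kcal/mol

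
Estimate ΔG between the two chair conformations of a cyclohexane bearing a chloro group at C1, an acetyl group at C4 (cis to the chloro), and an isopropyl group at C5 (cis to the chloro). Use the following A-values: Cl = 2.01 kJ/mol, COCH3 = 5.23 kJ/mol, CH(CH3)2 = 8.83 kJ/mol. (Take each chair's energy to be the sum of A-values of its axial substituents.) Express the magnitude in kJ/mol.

Chair I (chloro axial, acetyl equatorial, isopropyl axial): E = 10.84 kJ/mol.
Chair II (chloro equatorial, acetyl axial, isopropyl equatorial): E = 5.23 kJ/mol.
ΔE = 10.84 − 5.23 = 5.61 kJ/mol; chair II is more stable.

5.61 kJ/mol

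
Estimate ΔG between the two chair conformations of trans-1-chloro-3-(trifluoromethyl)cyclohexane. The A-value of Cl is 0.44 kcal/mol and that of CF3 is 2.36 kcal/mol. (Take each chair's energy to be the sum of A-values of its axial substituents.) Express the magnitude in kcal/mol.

C1 and C3 have the same parity, so for the trans isomer the two substituents are one axial and one equatorial in each chair.
Chair I (chloro axial, trifluoromethyl equatorial): E = 0.44 kcal/mol.
Chair II (chloro equatorial, trifluoromethyl axial): E = 2.36 kcal/mol.
ΔE = 2.36 − 0.44 = 1.92 kcal/mol; chair I is more stable.

1.92 kcal/mol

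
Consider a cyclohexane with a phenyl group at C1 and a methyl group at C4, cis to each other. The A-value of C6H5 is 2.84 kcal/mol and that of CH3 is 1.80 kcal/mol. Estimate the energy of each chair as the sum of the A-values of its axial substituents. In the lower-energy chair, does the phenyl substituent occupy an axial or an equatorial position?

C1 and C4 have opposite parity, so for the cis isomer the two substituents are one axial and one equatorial in each chair.
Chair I (phenyl axial, methyl equatorial): E = 2.84 kcal/mol.
Chair II (phenyl equatorial, methyl axial): E = 1.80 kcal/mol.
Chair II is the more stable (lower-energy) conformer, and in that chair the phenyl group is equatorial.

equatorial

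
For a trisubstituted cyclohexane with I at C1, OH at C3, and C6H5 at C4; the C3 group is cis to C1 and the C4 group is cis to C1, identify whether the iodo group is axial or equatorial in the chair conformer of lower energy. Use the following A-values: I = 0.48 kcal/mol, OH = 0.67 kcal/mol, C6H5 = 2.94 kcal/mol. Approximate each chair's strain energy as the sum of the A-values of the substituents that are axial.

Chair I (iodo axial, hydroxyl axial, phenyl equatorial): E = 1.15 kcal/mol.
Chair II (iodo equatorial, hydroxyl equatorial, phenyl axial): E = 2.94 kcal/mol.
Chair I is the more stable (lower-energy) conformer, and in that chair the iodo group is axial.

axial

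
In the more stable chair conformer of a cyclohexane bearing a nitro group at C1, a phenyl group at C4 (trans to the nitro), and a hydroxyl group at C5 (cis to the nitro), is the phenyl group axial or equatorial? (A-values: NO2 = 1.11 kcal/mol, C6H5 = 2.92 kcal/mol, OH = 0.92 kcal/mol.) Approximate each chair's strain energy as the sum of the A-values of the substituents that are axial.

Chair I (nitro axial, phenyl axial, hydroxyl axial): E = 4.95 kcal/mol.
Chair II (nitro equatorial, phenyl equatorial, hydroxyl equatorial): E = 0.00 kcal/mol.
Chair II is the more stable (lower-energy) conformer, and in that chair the phenyl group is equatorial.

equatorial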